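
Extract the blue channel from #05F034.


Color: #05F034
R = 05 = 5
G = F0 = 240
B = 34 = 52
Blue = 52


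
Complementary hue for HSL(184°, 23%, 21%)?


Complement = opposite side of color wheel = hue + 180°
H' = (184 + 180) mod 360 = 4°
S and L unchanged.
= HSL(4°, 23%, 21%)


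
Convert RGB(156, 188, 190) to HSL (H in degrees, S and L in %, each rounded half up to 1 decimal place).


Normalize: R'=156/255≈0.6118, G'=188/255≈0.7373, B'=190/255≈0.7451
Max=190/255, Min=156/255, Δ=Max-Min=34/255
L = (Max+Min)/2 = (190+156)/510 = 346/510 = 0.67843… → L = 67.8%
L > 0.5 → S = Δ/(2-Max-Min) = 34/(510-190-156) = 34/164 = 0.20731… → S = 20.7%
(the 1/255 factors cancel in S and H, so raw channel differences can be used)
Max is B' → H = 60 × ((R-G)/Δ + 4) = 60 × ((156-188)/34 + 4)
  -32/34 + 4 = -0.9411… + 4 = 3.0588…
  H = 60 × 3.0588… = 183.529…° → H = 183.5°
= HSL(183.5°, 20.7%, 67.8%)


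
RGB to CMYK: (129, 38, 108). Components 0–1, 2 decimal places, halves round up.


R'=129/255≈0.5059, G'=38/255≈0.1490, B'=108/255≈0.4235
K = 1 - max(R',G',B') = 1 - 129/255 = 126/255 = 0.49411… → 0.49
(1-R'-K)/(1-K) simplifies to (max-R)/max with max = 129:
C = (129-129)/129 = 0/129 = 0 → 0.00
M = (129-38)/129 = 91/129 = 0.70542… → 0.71
Y = (129-108)/129 = 21/129 = 0.16279… → 0.16
= CMYK(0.00, 0.71, 0.16, 0.49)


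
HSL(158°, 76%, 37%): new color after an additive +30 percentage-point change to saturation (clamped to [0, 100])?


Original S = 76%
Adjustment = +30 percentage points
New S = 76 + (30) = 106
Clamp to [0, 100] → 100
= HSL(158°, 100%, 37%)


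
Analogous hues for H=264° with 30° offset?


Base hue: 264°
Left analog: (264 - 30) mod 360 = 234°
Right analog: (264 + 30) mod 360 = 294°
Analogous hues = 234° and 294°


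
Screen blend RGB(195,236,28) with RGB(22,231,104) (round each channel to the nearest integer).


Screen: C = 255 - (255-A)×(255-B)/255, rounded to nearest integer
R: 255 - (255-195)×(255-22)/255 = 255 - 13980/255 ≈ 255 - 54.824 = 200.176 → 200
G: 255 - (255-236)×(255-231)/255 = 255 - 456/255 ≈ 255 - 1.788 = 253.212 → 253
B: 255 - (255-28)×(255-104)/255 = 255 - 34277/255 ≈ 255 - 134.420 = 120.580 → 121
= RGB(200, 253, 121)


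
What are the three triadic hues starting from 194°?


Triadic: equally spaced at 120° intervals
H1 = 194°
H2 = (194 + 120) mod 360 = 314°
H3 = (194 + 240) mod 360 = 74°
Triadic = 194°, 314°, 74°


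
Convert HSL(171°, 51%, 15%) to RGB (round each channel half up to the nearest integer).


H=171°, S=0.51, L=0.15
C = (1-|2L-1|)×S = (1-|-0.70|)×0.51 = 0.153
H' = H/60 = 171/60 ≈ 2.8500; X = C×(1-|H' mod 2 - 1|) = 0.13005
m = L - C/2 = 0.15 - 0.0765 = 0.0735
Sector ⌊H'⌋ = 2 → (R',G',B') = (0.0, 0.153, 0.13005)
RGB = ((R'+m)×255, (G'+m)×255, (B'+m)×255) = (18.7425, 57.7575, 51.90525)
Round half up → RGB(19, 58, 52)


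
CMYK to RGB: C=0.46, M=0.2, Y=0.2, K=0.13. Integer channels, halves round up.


R = 255 × (1-C) × (1-K) = 255 × 0.54 × 0.87 = 119.799 → 120
G = 255 × (1-M) × (1-K) = 255 × 0.80 × 0.87 = 177.48 → 177
B = 255 × (1-Y) × (1-K) = 255 × 0.80 × 0.87 = 177.48 → 177
= RGB(120, 177, 177)


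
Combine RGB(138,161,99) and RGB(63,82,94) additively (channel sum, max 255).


Additive: each channel = min(255, C₁+C₂)
R: 138+63 = 201 → 201
G: 161+82 = 243 → 243
B: 99+94 = 193 → 193
= RGB(201, 243, 193)


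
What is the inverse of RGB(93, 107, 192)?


Invert: (255-R, 255-G, 255-B)
R: 255-93 = 162
G: 255-107 = 148
B: 255-192 = 63
= RGB(162, 148, 63)


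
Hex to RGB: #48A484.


48 → 72 (R)
A4 → 164 (G)
84 → 132 (B)
= RGB(72, 164, 132)


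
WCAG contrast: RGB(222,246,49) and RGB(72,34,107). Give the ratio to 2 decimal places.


Linearize each sRGB channel c=v/255: c/12.92 if c ≤ 0.04045 else ((c+0.055)/1.055)^2.4
L = 0.2126×R_lin + 0.7152×G_lin + 0.0722×B_lin
Color 1 (222,246,49):
  R=222: 222/255≈0.8706 > 0.04045 → ((0.8706+0.055)/1.055)^2.4 ≈ 0.73046
  G=246: 246/255≈0.9647 > 0.04045 → ((0.9647+0.055)/1.055)^2.4 ≈ 0.92158
  B=49: 49/255≈0.1922 > 0.04045 → ((0.1922+0.055)/1.055)^2.4 ≈ 0.03071
  L1 = 0.2126×0.73046 + 0.7152×0.92158 + 0.0722×0.03071 ≈ 0.81663
Color 2 (72,34,107):
  R=72: 72/255≈0.2824 > 0.04045 → ((0.2824+0.055)/1.055)^2.4 ≈ 0.06480
  G=34: 34/255≈0.1333 > 0.04045 → ((0.1333+0.055)/1.055)^2.4 ≈ 0.01600
  B=107: 107/255≈0.4196 > 0.04045 → ((0.4196+0.055)/1.055)^2.4 ≈ 0.14703
  L2 = 0.2126×0.06480 + 0.7152×0.01600 + 0.0722×0.14703 ≈ 0.03583
Lighter = 0.81663, Darker = 0.03583
Ratio = (L_lighter + 0.05) / (L_darker + 0.05)
Ratio = (0.81663 + 0.05) / (0.03583 + 0.05) = 0.86663 / 0.08583 ≈ 10.0967
Ratio ≈ 10.10:1


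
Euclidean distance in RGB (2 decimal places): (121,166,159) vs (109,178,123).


d = √[(R₁-R₂)² + (G₁-G₂)² + (B₁-B₂)²]
d = √[(121-109)² + (166-178)² + (159-123)²]
d = √[144 + 144 + 1296]
d = √1584
d ≈ 39.80


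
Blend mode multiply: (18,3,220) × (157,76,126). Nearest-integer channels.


Multiply: C = A×B/255, rounded to nearest integer
R: 18×157/255 = 2826/255 ≈ 11.082 → 11
G: 3×76/255 = 228/255 ≈ 0.894 → 1
B: 220×126/255 = 27720/255 ≈ 108.706 → 109
= RGB(11, 1, 109)


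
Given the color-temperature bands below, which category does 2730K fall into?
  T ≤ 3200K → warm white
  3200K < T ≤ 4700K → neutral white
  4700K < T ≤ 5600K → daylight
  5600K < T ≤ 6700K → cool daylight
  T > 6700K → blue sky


Temperature: 2730K
2730K ≤ 3200K → warm white
Classification: warm white


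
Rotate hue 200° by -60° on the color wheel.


New hue = (H + rotation) mod 360
New hue = (200 -60) mod 360
= 140 mod 360
= 140°


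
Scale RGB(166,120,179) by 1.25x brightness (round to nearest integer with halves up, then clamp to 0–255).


Multiply each channel by 1.25, round half up, clamp to [0, 255]
R: 166×1.25 = 207.5 → round → 208
G: 120×1.25 = 150
B: 179×1.25 = 223.75 → round → 224
= RGB(208, 150, 224)


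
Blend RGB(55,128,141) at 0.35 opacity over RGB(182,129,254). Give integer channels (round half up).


C = α×F + (1-α)×B, with 1-α = 0.65
R: 0.35×55 + 0.65×182 = 19.25 + 118.30 = 137.55 → 138
G: 0.35×128 + 0.65×129 = 44.80 + 83.85 = 128.65 → 129
B: 0.35×141 + 0.65×254 = 49.35 + 165.10 = 214.45 → 214
= RGB(138, 129, 214)


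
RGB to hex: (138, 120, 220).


R = 138 → 8A (hex)
G = 120 → 78 (hex)
B = 220 → DC (hex)
Hex = #8A78DC


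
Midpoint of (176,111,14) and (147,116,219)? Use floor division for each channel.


Midpoint: each channel = ⌊(C₁+C₂)/2⌋
R: ⌊(176+147)/2⌋ = 161
G: ⌊(111+116)/2⌋ = 113
B: ⌊(14+219)/2⌋ = 116
= RGB(161, 113, 116)


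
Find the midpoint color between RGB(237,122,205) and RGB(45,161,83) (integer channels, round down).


Midpoint: each channel = ⌊(C₁+C₂)/2⌋
R: ⌊(237+45)/2⌋ = 141
G: ⌊(122+161)/2⌋ = 141
B: ⌊(205+83)/2⌋ = 144
= RGB(141, 141, 144)


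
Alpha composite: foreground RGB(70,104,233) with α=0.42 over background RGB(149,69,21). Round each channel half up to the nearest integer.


C = α×F + (1-α)×B, with 1-α = 0.58
R: 0.42×70 + 0.58×149 = 29.40 + 86.42 = 115.82 → 116
G: 0.42×104 + 0.58×69 = 43.68 + 40.02 = 83.70 → 84
B: 0.42×233 + 0.58×21 = 97.86 + 12.18 = 110.04 → 110
= RGB(116, 84, 110)


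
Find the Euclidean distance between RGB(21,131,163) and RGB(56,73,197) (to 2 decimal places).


d = √[(R₁-R₂)² + (G₁-G₂)² + (B₁-B₂)²]
d = √[(21-56)² + (131-73)² + (163-197)²]
d = √[1225 + 3364 + 1156]
d = √5745
d ≈ 75.80


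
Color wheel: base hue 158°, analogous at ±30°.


Base hue: 158°
Left analog: (158 - 30) mod 360 = 128°
Right analog: (158 + 30) mod 360 = 188°
Analogous hues = 128° and 188°


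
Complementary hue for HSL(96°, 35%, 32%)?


Complement = opposite side of color wheel = hue + 180°
H' = (96 + 180) mod 360 = 276°
S and L unchanged.
= HSL(276°, 35%, 32%)


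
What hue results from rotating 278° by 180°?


New hue = (H + rotation) mod 360
New hue = (278 + 180) mod 360
= 458 mod 360
= 98°


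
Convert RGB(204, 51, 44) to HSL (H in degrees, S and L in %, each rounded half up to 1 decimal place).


Normalize: R'=204/255≈0.8000, G'=51/255≈0.2000, B'=44/255≈0.1725
Max=204/255, Min=44/255, Δ=Max-Min=160/255
L = (Max+Min)/2 = (204+44)/510 = 248/510 = 0.48627… → L = 48.6%
L ≤ 0.5 → S = Δ/(Max+Min) = 160/(204+44) = 160/248 = 0.64516… → S = 64.5%
(the 1/255 factors cancel in S and H, so raw channel differences can be used)
Max is R' → H = 60 × (((G-B)/Δ) mod 6) = 60 × (((51-44)/160) mod 6)
  7/160 = 0.0437…
  H = 60 × 0.0437… = 2.625° → H = 2.6°
= HSL(2.6°, 64.5%, 48.6%)


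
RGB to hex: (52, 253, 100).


R = 52 → 34 (hex)
G = 253 → FD (hex)
B = 100 → 64 (hex)
Hex = #34FD64


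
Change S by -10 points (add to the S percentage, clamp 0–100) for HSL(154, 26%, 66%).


Original S = 26%
Adjustment = -10 percentage points
New S = 26 + (-10) = 16
Clamp to [0, 100] → 16
= HSL(154°, 16%, 66%)


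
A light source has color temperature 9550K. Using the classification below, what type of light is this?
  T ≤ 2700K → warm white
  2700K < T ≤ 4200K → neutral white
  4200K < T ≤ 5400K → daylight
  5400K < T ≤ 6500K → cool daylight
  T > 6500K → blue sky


Temperature: 9550K
9550K > 6500K → blue sky
Classification: blue sky


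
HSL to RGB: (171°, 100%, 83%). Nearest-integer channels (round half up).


H=171°, S=1.00, L=0.83
C = (1-|2L-1|)×S = (1-|0.66|)×1.00 = 0.34
H' = H/60 = 171/60 ≈ 2.8500; X = C×(1-|H' mod 2 - 1|) = 0.289
m = L - C/2 = 0.83 - 0.17 = 0.66
Sector ⌊H'⌋ = 2 → (R',G',B') = (0.0, 0.34, 0.289)
RGB = ((R'+m)×255, (G'+m)×255, (B'+m)×255) = (168.3, 255.0, 241.995)
Round half up → RGB(168, 255, 242)


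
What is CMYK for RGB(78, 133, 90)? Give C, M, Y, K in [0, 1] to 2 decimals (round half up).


R'=78/255≈0.3059, G'=133/255≈0.5216, B'=90/255≈0.3529
K = 1 - max(R',G',B') = 1 - 133/255 = 122/255 = 0.47843… → 0.48
(1-R'-K)/(1-K) simplifies to (max-R)/max with max = 133:
C = (133-78)/133 = 55/133 = 0.41353… → 0.41
M = (133-133)/133 = 0/133 = 0 → 0.00
Y = (133-90)/133 = 43/133 = 0.32330… → 0.32
= CMYK(0.41, 0.00, 0.32, 0.48)


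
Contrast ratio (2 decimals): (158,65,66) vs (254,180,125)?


Linearize each sRGB channel c=v/255: c/12.92 if c ≤ 0.04045 else ((c+0.055)/1.055)^2.4
L = 0.2126×R_lin + 0.7152×G_lin + 0.0722×B_lin
Color 1 (158,65,66):
  R=158: 158/255≈0.6196 > 0.04045 → ((0.6196+0.055)/1.055)^2.4 ≈ 0.34191
  G=65: 65/255≈0.2549 > 0.04045 → ((0.2549+0.055)/1.055)^2.4 ≈ 0.05286
  B=66: 66/255≈0.2588 > 0.04045 → ((0.2588+0.055)/1.055)^2.4 ≈ 0.05448
  L1 = 0.2126×0.34191 + 0.7152×0.05286 + 0.0722×0.05448 ≈ 0.11443
Color 2 (254,180,125):
  R=254: 254/255≈0.9961 > 0.04045 → ((0.9961+0.055)/1.055)^2.4 ≈ 0.99110
  G=180: 180/255≈0.7059 > 0.04045 → ((0.7059+0.055)/1.055)^2.4 ≈ 0.45641
  B=125: 125/255≈0.4902 > 0.04045 → ((0.4902+0.055)/1.055)^2.4 ≈ 0.20508
  L2 = 0.2126×0.99110 + 0.7152×0.45641 + 0.0722×0.20508 ≈ 0.55194
Lighter = 0.55194, Darker = 0.11443
Ratio = (L_lighter + 0.05) / (L_darker + 0.05)
Ratio = (0.55194 + 0.05) / (0.11443 + 0.05) = 0.60194 / 0.16443 ≈ 3.6608
Ratio ≈ 3.66:1


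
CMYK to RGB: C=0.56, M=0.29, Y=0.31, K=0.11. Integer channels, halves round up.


R = 255 × (1-C) × (1-K) = 255 × 0.44 × 0.89 = 99.858 → 100
G = 255 × (1-M) × (1-K) = 255 × 0.71 × 0.89 = 161.1345 → 161
B = 255 × (1-Y) × (1-K) = 255 × 0.69 × 0.89 = 156.5955 → 157
= RGB(100, 161, 157)


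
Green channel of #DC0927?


Color: #DC0927
R = DC = 220
G = 09 = 9
B = 27 = 39
Green = 9


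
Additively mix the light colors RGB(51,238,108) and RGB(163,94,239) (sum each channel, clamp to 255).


Additive: each channel = min(255, C₁+C₂)
R: 51+163 = 214 → 214
G: 238+94 = 332 → 255
B: 108+239 = 347 → 255
= RGB(214, 255, 255)


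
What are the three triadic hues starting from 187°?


Triadic: equally spaced at 120° intervals
H1 = 187°
H2 = (187 + 120) mod 360 = 307°
H3 = (187 + 240) mod 360 = 67°
Triadic = 187°, 307°, 67°


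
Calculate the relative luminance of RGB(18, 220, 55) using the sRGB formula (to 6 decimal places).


Linearize each channel (sRGB transfer function): c = v/255; c_lin = c/12.92 if c ≤ 0.04045, else ((c+0.055)/1.055)^2.4
  R: 18/255 ≈ 0.070588 > 0.04045 → ((0.070588+0.055)/1.055)^2.4 ≈ 0.006049
  G: 220/255 ≈ 0.862745 > 0.04045 → ((0.862745+0.055)/1.055)^2.4 ≈ 0.715694
  B: 55/255 ≈ 0.215686 > 0.04045 → ((0.215686+0.055)/1.055)^2.4 ≈ 0.038204
R_lin = 0.006049, G_lin = 0.715694, B_lin = 0.038204
L = 0.2126×R + 0.7152×G + 0.0722×B
L = 0.2126×0.006049 + 0.7152×0.715694 + 0.0722×0.038204
L ≈ 0.515908


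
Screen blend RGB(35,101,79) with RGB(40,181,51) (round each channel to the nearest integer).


Screen: C = 255 - (255-A)×(255-B)/255, rounded to nearest integer
R: 255 - (255-35)×(255-40)/255 = 255 - 47300/255 ≈ 255 - 185.490 = 69.510 → 70
G: 255 - (255-101)×(255-181)/255 = 255 - 11396/255 ≈ 255 - 44.690 = 210.310 → 210
B: 255 - (255-79)×(255-51)/255 = 255 - 35904/255 ≈ 255 - 140.800 = 114.200 → 114
= RGB(70, 210, 114)


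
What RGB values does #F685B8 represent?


F6 → 246 (R)
85 → 133 (G)
B8 → 184 (B)
= RGB(246, 133, 184)


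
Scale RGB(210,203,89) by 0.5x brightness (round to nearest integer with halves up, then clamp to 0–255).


Multiply each channel by 0.5, round half up, clamp to [0, 255]
R: 210×0.5 = 105
G: 203×0.5 = 101.5 → round → 102
B: 89×0.5 = 44.5 → round → 45
= RGB(105, 102, 45)


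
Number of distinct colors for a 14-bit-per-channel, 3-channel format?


Total bits = 14 bits/channel × 3 channels = 42 bits
Distinct colors = 2^42
= 4,398,046,511,104 colors


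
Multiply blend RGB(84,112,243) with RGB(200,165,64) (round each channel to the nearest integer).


Multiply: C = A×B/255, rounded to nearest integer
R: 84×200/255 = 16800/255 ≈ 65.882 → 66
G: 112×165/255 = 18480/255 ≈ 72.471 → 72
B: 243×64/255 = 15552/255 ≈ 60.988 → 61
= RGB(66, 72, 61)


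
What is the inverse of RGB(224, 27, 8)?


Invert: (255-R, 255-G, 255-B)
R: 255-224 = 31
G: 255-27 = 228
B: 255-8 = 247
= RGB(31, 228, 247)


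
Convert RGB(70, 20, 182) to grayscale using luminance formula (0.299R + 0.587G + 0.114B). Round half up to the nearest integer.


Gray = 0.299×R + 0.587×G + 0.114×B
Gray = 0.299×70 + 0.587×20 + 0.114×182
Gray = 20.930 + 11.740 + 20.748
Gray = 53.418 → round half up → 53
Gray = 53


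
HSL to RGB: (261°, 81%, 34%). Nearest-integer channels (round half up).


H=261°, S=0.81, L=0.34
C = (1-|2L-1|)×S = (1-|-0.32|)×0.81 = 0.5508
H' = H/60 = 261/60 ≈ 4.3500; X = C×(1-|H' mod 2 - 1|) = 0.19278
m = L - C/2 = 0.34 - 0.2754 = 0.0646
Sector ⌊H'⌋ = 4 → (R',G',B') = (0.19278, 0.0, 0.5508)
RGB = ((R'+m)×255, (G'+m)×255, (B'+m)×255) = (65.6319, 16.473, 156.927)
Round half up → RGB(66, 16, 157)


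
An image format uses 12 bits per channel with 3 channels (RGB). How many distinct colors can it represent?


Total bits = 12 bits/channel × 3 channels = 36 bits
Distinct colors = 2^36
= 68,719,476,736 colors


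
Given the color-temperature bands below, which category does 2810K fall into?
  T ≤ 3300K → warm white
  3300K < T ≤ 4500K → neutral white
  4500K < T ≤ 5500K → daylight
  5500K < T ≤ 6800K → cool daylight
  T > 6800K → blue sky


Temperature: 2810K
2810K ≤ 3300K → warm white
Classification: warm white


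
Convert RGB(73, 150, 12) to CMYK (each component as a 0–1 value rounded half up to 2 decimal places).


R'=73/255≈0.2863, G'=150/255≈0.5882, B'=12/255≈0.0471
K = 1 - max(R',G',B') = 1 - 150/255 = 105/255 = 0.41176… → 0.41
(1-R'-K)/(1-K) simplifies to (max-R)/max with max = 150:
C = (150-73)/150 = 77/150 = 0.51333… → 0.51
M = (150-150)/150 = 0/150 = 0 → 0.00
Y = (150-12)/150 = 138/150 = 0.92 → 0.92
= CMYK(0.51, 0.00, 0.92, 0.41)


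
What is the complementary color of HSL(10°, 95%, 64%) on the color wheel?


Complement = opposite side of color wheel = hue + 180°
H' = (10 + 180) mod 360 = 190°
S and L unchanged.
= HSL(190°, 95%, 64%)


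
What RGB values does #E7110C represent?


E7 → 231 (R)
11 → 17 (G)
0C → 12 (B)
= RGB(231, 17, 12)


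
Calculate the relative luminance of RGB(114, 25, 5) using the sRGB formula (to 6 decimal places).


Linearize each channel (sRGB transfer function): c = v/255; c_lin = c/12.92 if c ≤ 0.04045, else ((c+0.055)/1.055)^2.4
  R: 114/255 ≈ 0.447059 > 0.04045 → ((0.447059+0.055)/1.055)^2.4 ≈ 0.168269
  G: 25/255 ≈ 0.098039 > 0.04045 → ((0.098039+0.055)/1.055)^2.4 ≈ 0.009721
  B: 5/255 ≈ 0.019608 ≤ 0.04045 → 0.019608/12.92 ≈ 0.001518
R_lin = 0.168269, G_lin = 0.009721, B_lin = 0.001518
L = 0.2126×R + 0.7152×G + 0.0722×B
L = 0.2126×0.168269 + 0.7152×0.009721 + 0.0722×0.001518
L ≈ 0.042836


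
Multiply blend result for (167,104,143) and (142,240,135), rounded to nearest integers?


Multiply: C = A×B/255, rounded to nearest integer
R: 167×142/255 = 23714/255 ≈ 92.996 → 93
G: 104×240/255 = 24960/255 ≈ 97.882 → 98
B: 143×135/255 = 19305/255 ≈ 75.706 → 76
= RGB(93, 98, 76)


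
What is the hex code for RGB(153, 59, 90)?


R = 153 → 99 (hex)
G = 59 → 3B (hex)
B = 90 → 5A (hex)
Hex = #993B5A


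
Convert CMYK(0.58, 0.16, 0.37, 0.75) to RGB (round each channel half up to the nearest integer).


R = 255 × (1-C) × (1-K) = 255 × 0.42 × 0.25 = 26.775 → 27
G = 255 × (1-M) × (1-K) = 255 × 0.84 × 0.25 = 53.55 → 54
B = 255 × (1-Y) × (1-K) = 255 × 0.63 × 0.25 = 40.1625 → 40
= RGB(27, 54, 40)


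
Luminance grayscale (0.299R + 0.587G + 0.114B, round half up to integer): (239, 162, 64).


Gray = 0.299×R + 0.587×G + 0.114×B
Gray = 0.299×239 + 0.587×162 + 0.114×64
Gray = 71.461 + 95.094 + 7.296
Gray = 173.851 → round half up → 174
Gray = 174


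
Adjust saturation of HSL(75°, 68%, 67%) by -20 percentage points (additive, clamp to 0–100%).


Original S = 68%
Adjustment = -20 percentage points
New S = 68 + (-20) = 48
Clamp to [0, 100] → 48
= HSL(75°, 48%, 67%)


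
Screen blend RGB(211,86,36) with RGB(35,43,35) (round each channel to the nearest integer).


Screen: C = 255 - (255-A)×(255-B)/255, rounded to nearest integer
R: 255 - (255-211)×(255-35)/255 = 255 - 9680/255 ≈ 255 - 37.961 = 217.039 → 217
G: 255 - (255-86)×(255-43)/255 = 255 - 35828/255 ≈ 255 - 140.502 = 114.498 → 114
B: 255 - (255-36)×(255-35)/255 = 255 - 48180/255 ≈ 255 - 188.941 = 66.059 → 66
= RGB(217, 114, 66)


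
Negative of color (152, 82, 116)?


Invert: (255-R, 255-G, 255-B)
R: 255-152 = 103
G: 255-82 = 173
B: 255-116 = 139
= RGB(103, 173, 139)


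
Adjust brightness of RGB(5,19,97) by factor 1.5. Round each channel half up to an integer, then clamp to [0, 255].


Multiply each channel by 1.5, round half up, clamp to [0, 255]
R: 5×1.5 = 7.5 → round → 8
G: 19×1.5 = 28.5 → round → 29
B: 97×1.5 = 145.5 → round → 146
= RGB(8, 29, 146)


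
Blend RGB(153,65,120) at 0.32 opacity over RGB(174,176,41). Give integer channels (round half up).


C = α×F + (1-α)×B, with 1-α = 0.68
R: 0.32×153 + 0.68×174 = 48.96 + 118.32 = 167.28 → 167
G: 0.32×65 + 0.68×176 = 20.80 + 119.68 = 140.48 → 140
B: 0.32×120 + 0.68×41 = 38.40 + 27.88 = 66.28 → 66
= RGB(167, 140, 66)


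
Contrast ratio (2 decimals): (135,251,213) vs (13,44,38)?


Linearize each sRGB channel c=v/255: c/12.92 if c ≤ 0.04045 else ((c+0.055)/1.055)^2.4
L = 0.2126×R_lin + 0.7152×G_lin + 0.0722×B_lin
Color 1 (135,251,213):
  R=135: 135/255≈0.5294 > 0.04045 → ((0.5294+0.055)/1.055)^2.4 ≈ 0.24228
  G=251: 251/255≈0.9843 > 0.04045 → ((0.9843+0.055)/1.055)^2.4 ≈ 0.96469
  B=213: 213/255≈0.8353 > 0.04045 → ((0.8353+0.055)/1.055)^2.4 ≈ 0.66539
  L1 = 0.2126×0.24228 + 0.7152×0.96469 + 0.0722×0.66539 ≈ 0.78949
Color 2 (13,44,38):
  R=13: 13/255≈0.0510 > 0.04045 → ((0.0510+0.055)/1.055)^2.4 ≈ 0.00402
  G=44: 44/255≈0.1725 > 0.04045 → ((0.1725+0.055)/1.055)^2.4 ≈ 0.02519
  B=38: 38/255≈0.1490 > 0.04045 → ((0.1490+0.055)/1.055)^2.4 ≈ 0.01938
  L2 = 0.2126×0.00402 + 0.7152×0.02519 + 0.0722×0.01938 ≈ 0.02027
Lighter = 0.78949, Darker = 0.02027
Ratio = (L_lighter + 0.05) / (L_darker + 0.05)
Ratio = (0.78949 + 0.05) / (0.02027 + 0.05) = 0.83949 / 0.07027 ≈ 11.9469
Ratio ≈ 11.95:1


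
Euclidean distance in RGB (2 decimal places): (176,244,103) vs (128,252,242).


d = √[(R₁-R₂)² + (G₁-G₂)² + (B₁-B₂)²]
d = √[(176-128)² + (244-252)² + (103-242)²]
d = √[2304 + 64 + 19321]
d = √21689
d ≈ 147.27


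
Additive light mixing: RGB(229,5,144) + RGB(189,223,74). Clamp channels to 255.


Additive: each channel = min(255, C₁+C₂)
R: 229+189 = 418 → 255
G: 5+223 = 228 → 228
B: 144+74 = 218 → 218
= RGB(255, 228, 218)


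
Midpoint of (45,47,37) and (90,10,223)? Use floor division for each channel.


Midpoint: each channel = ⌊(C₁+C₂)/2⌋
R: ⌊(45+90)/2⌋ = 67
G: ⌊(47+10)/2⌋ = 28
B: ⌊(37+223)/2⌋ = 130
= RGB(67, 28, 130)


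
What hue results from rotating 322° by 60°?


New hue = (H + rotation) mod 360
New hue = (322 + 60) mod 360
= 382 mod 360
= 22°


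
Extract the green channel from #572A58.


Color: #572A58
R = 57 = 87
G = 2A = 42
B = 58 = 88
Green = 42


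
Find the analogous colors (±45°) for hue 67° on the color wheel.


Base hue: 67°
Left analog: (67 - 45) mod 360 = 22°
Right analog: (67 + 45) mod 360 = 112°
Analogous hues = 22° and 112°


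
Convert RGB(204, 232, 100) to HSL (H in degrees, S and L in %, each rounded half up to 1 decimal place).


Normalize: R'=204/255≈0.8000, G'=232/255≈0.9098, B'=100/255≈0.3922
Max=232/255, Min=100/255, Δ=Max-Min=132/255
L = (Max+Min)/2 = (232+100)/510 = 332/510 = 0.65098… → L = 65.1%
L > 0.5 → S = Δ/(2-Max-Min) = 132/(510-232-100) = 132/178 = 0.74157… → S = 74.2%
(the 1/255 factors cancel in S and H, so raw channel differences can be used)
Max is G' → H = 60 × ((B-R)/Δ + 2) = 60 × ((100-204)/132 + 2)
  -104/132 + 2 = -0.7878… + 2 = 1.2121…
  H = 60 × 1.2121… = 72.727…° → H = 72.7°
= HSL(72.7°, 74.2%, 65.1%)


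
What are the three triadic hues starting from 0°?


Triadic: equally spaced at 120° intervals
H1 = 0°
H2 = (0 + 120) mod 360 = 120°
H3 = (0 + 240) mod 360 = 240°
Triadic = 0°, 120°, 240°


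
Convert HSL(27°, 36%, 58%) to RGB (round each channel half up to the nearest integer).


H=27°, S=0.36, L=0.58
C = (1-|2L-1|)×S = (1-|0.16|)×0.36 = 0.3024
H' = H/60 = 27/60 ≈ 0.4500; X = C×(1-|H' mod 2 - 1|) = 0.13608
m = L - C/2 = 0.58 - 0.1512 = 0.4288
Sector ⌊H'⌋ = 0 → (R',G',B') = (0.3024, 0.13608, 0.0)
RGB = ((R'+m)×255, (G'+m)×255, (B'+m)×255) = (186.456, 144.0444, 109.344)
Round half up → RGB(186, 144, 109)


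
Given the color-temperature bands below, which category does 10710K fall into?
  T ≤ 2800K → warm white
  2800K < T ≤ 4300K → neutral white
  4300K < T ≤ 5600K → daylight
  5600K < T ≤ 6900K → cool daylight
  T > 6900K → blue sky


Temperature: 10710K
10710K > 6900K → blue sky
Classification: blue sky


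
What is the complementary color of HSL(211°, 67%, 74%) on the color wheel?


Complement = opposite side of color wheel = hue + 180°
H' = (211 + 180) mod 360 = 31°
S and L unchanged.
= HSL(31°, 67%, 74%)


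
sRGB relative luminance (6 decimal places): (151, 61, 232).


Linearize each channel (sRGB transfer function): c = v/255; c_lin = c/12.92 if c ≤ 0.04045, else ((c+0.055)/1.055)^2.4
  R: 151/255 ≈ 0.592157 > 0.04045 → ((0.592157+0.055)/1.055)^2.4 ≈ 0.309469
  G: 61/255 ≈ 0.239216 > 0.04045 → ((0.239216+0.055)/1.055)^2.4 ≈ 0.046665
  B: 232/255 ≈ 0.909804 > 0.04045 → ((0.909804+0.055)/1.055)^2.4 ≈ 0.806952
R_lin = 0.309469, G_lin = 0.046665, B_lin = 0.806952
L = 0.2126×R + 0.7152×G + 0.0722×B
L = 0.2126×0.309469 + 0.7152×0.046665 + 0.0722×0.806952
L ≈ 0.157430


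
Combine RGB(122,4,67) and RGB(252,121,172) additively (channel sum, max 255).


Additive: each channel = min(255, C₁+C₂)
R: 122+252 = 374 → 255
G: 4+121 = 125 → 125
B: 67+172 = 239 → 239
= RGB(255, 125, 239)


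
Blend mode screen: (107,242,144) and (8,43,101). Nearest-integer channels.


Screen: C = 255 - (255-A)×(255-B)/255, rounded to nearest integer
R: 255 - (255-107)×(255-8)/255 = 255 - 36556/255 ≈ 255 - 143.357 = 111.643 → 112
G: 255 - (255-242)×(255-43)/255 = 255 - 2756/255 ≈ 255 - 10.808 = 244.192 → 244
B: 255 - (255-144)×(255-101)/255 = 255 - 17094/255 ≈ 255 - 67.035 = 187.965 → 188
= RGB(112, 244, 188)


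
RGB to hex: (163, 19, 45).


R = 163 → A3 (hex)
G = 19 → 13 (hex)
B = 45 → 2D (hex)
Hex = #A3132D


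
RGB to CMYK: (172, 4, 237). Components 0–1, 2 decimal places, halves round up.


R'=172/255≈0.6745, G'=4/255≈0.0157, B'=237/255≈0.9294
K = 1 - max(R',G',B') = 1 - 237/255 = 18/255 = 0.07058… → 0.07
(1-R'-K)/(1-K) simplifies to (max-R)/max with max = 237:
C = (237-172)/237 = 65/237 = 0.27426… → 0.27
M = (237-4)/237 = 233/237 = 0.98312… → 0.98
Y = (237-237)/237 = 0/237 = 0 → 0.00
= CMYK(0.27, 0.98, 0.00, 0.07)


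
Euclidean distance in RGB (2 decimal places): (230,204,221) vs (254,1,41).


d = √[(R₁-R₂)² + (G₁-G₂)² + (B₁-B₂)²]
d = √[(230-254)² + (204-1)² + (221-41)²]
d = √[576 + 41209 + 32400]
d = √74185
d ≈ 272.37


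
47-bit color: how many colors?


Colors = 2^bits = 2^47
= 140,737,488,355,328 colors


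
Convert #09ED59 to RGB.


09 → 9 (R)
ED → 237 (G)
59 → 89 (B)
= RGB(9, 237, 89)


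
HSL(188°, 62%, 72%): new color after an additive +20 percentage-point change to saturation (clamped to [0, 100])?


Original S = 62%
Adjustment = +20 percentage points
New S = 62 + (20) = 82
Clamp to [0, 100] → 82
= HSL(188°, 82%, 72%)


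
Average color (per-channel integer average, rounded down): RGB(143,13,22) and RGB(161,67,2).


Midpoint: each channel = ⌊(C₁+C₂)/2⌋
R: ⌊(143+161)/2⌋ = 152
G: ⌊(13+67)/2⌋ = 40
B: ⌊(22+2)/2⌋ = 12
= RGB(152, 40, 12)


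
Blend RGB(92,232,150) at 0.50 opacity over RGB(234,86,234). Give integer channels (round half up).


C = α×F + (1-α)×B, with 1-α = 0.50
R: 0.50×92 + 0.50×234 = 46.00 + 117.00 = 163.00 → 163
G: 0.50×232 + 0.50×86 = 116.00 + 43.00 = 159.00 → 159
B: 0.50×150 + 0.50×234 = 75.00 + 117.00 = 192.00 → 192
= RGB(163, 159, 192)


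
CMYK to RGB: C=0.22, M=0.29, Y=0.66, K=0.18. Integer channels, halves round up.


R = 255 × (1-C) × (1-K) = 255 × 0.78 × 0.82 = 163.098 → 163
G = 255 × (1-M) × (1-K) = 255 × 0.71 × 0.82 = 148.461 → 148
B = 255 × (1-Y) × (1-K) = 255 × 0.34 × 0.82 = 71.094 → 71
= RGB(163, 148, 71)


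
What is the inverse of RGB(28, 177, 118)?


Invert: (255-R, 255-G, 255-B)
R: 255-28 = 227
G: 255-177 = 78
B: 255-118 = 137
= RGB(227, 78, 137)


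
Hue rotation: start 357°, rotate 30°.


New hue = (H + rotation) mod 360
New hue = (357 + 30) mod 360
= 387 mod 360
= 27°


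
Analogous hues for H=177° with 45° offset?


Base hue: 177°
Left analog: (177 - 45) mod 360 = 132°
Right analog: (177 + 45) mod 360 = 222°
Analogous hues = 132° and 222°


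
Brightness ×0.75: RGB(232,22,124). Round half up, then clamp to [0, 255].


Multiply each channel by 0.75, round half up, clamp to [0, 255]
R: 232×0.75 = 174
G: 22×0.75 = 16.5 → round → 17
B: 124×0.75 = 93
= RGB(174, 17, 93)


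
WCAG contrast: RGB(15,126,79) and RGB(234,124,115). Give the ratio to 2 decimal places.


Linearize each sRGB channel c=v/255: c/12.92 if c ≤ 0.04045 else ((c+0.055)/1.055)^2.4
L = 0.2126×R_lin + 0.7152×G_lin + 0.0722×B_lin
Color 1 (15,126,79):
  R=15: 15/255≈0.0588 > 0.04045 → ((0.0588+0.055)/1.055)^2.4 ≈ 0.00478
  G=126: 126/255≈0.4941 > 0.04045 → ((0.4941+0.055)/1.055)^2.4 ≈ 0.20864
  B=79: 79/255≈0.3098 > 0.04045 → ((0.3098+0.055)/1.055)^2.4 ≈ 0.07819
  L1 = 0.2126×0.00478 + 0.7152×0.20864 + 0.0722×0.07819 ≈ 0.15588
Color 2 (234,124,115):
  R=234: 234/255≈0.9176 > 0.04045 → ((0.9176+0.055)/1.055)^2.4 ≈ 0.82279
  G=124: 124/255≈0.4863 > 0.04045 → ((0.4863+0.055)/1.055)^2.4 ≈ 0.20156
  B=115: 115/255≈0.4510 > 0.04045 → ((0.4510+0.055)/1.055)^2.4 ≈ 0.17144
  L2 = 0.2126×0.82279 + 0.7152×0.20156 + 0.0722×0.17144 ≈ 0.33146
Lighter = 0.33146, Darker = 0.15588
Ratio = (L_lighter + 0.05) / (L_darker + 0.05)
Ratio = (0.33146 + 0.05) / (0.15588 + 0.05) = 0.38146 / 0.20588 ≈ 1.8528
Ratio ≈ 1.85:1


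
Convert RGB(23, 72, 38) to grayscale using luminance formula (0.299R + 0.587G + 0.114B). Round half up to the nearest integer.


Gray = 0.299×R + 0.587×G + 0.114×B
Gray = 0.299×23 + 0.587×72 + 0.114×38
Gray = 6.877 + 42.264 + 4.332
Gray = 53.473 → round half up → 53
Gray = 53


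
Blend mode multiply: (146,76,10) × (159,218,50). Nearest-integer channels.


Multiply: C = A×B/255, rounded to nearest integer
R: 146×159/255 = 23214/255 ≈ 91.035 → 91
G: 76×218/255 = 16568/255 ≈ 64.973 → 65
B: 10×50/255 = 500/255 ≈ 1.961 → 2
= RGB(91, 65, 2)


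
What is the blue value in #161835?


Color: #161835
R = 16 = 22
G = 18 = 24
B = 35 = 53
Blue = 53


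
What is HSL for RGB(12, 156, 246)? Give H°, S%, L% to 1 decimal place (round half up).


Normalize: R'=12/255≈0.0471, G'=156/255≈0.6118, B'=246/255≈0.9647
Max=246/255, Min=12/255, Δ=Max-Min=234/255
L = (Max+Min)/2 = (246+12)/510 = 258/510 = 0.50588… → L = 50.6%
L > 0.5 → S = Δ/(2-Max-Min) = 234/(510-246-12) = 234/252 = 0.92857… → S = 92.9%
(the 1/255 factors cancel in S and H, so raw channel differences can be used)
Max is B' → H = 60 × ((R-G)/Δ + 4) = 60 × ((12-156)/234 + 4)
  -144/234 + 4 = -0.6153… + 4 = 3.3846…
  H = 60 × 3.3846… = 203.076…° → H = 203.1°
= HSL(203.1°, 92.9%, 50.6%)


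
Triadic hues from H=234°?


Triadic: equally spaced at 120° intervals
H1 = 234°
H2 = (234 + 120) mod 360 = 354°
H3 = (234 + 240) mod 360 = 114°
Triadic = 234°, 354°, 114°


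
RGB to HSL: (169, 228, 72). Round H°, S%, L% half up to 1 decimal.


Normalize: R'=169/255≈0.6627, G'=228/255≈0.8941, B'=72/255≈0.2824
Max=228/255, Min=72/255, Δ=Max-Min=156/255
L = (Max+Min)/2 = (228+72)/510 = 300/510 = 0.58823… → L = 58.8%
L > 0.5 → S = Δ/(2-Max-Min) = 156/(510-228-72) = 156/210 = 0.74285… → S = 74.3%
(the 1/255 factors cancel in S and H, so raw channel differences can be used)
Max is G' → H = 60 × ((B-R)/Δ + 2) = 60 × ((72-169)/156 + 2)
  -97/156 + 2 = -0.6217… + 2 = 1.3782…
  H = 60 × 1.3782… = 82.692…° → H = 82.7°
= HSL(82.7°, 74.3%, 58.8%)


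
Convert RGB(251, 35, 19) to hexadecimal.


R = 251 → FB (hex)
G = 35 → 23 (hex)
B = 19 → 13 (hex)
Hex = #FB2313


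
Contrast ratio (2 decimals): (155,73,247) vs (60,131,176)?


Linearize each sRGB channel c=v/255: c/12.92 if c ≤ 0.04045 else ((c+0.055)/1.055)^2.4
L = 0.2126×R_lin + 0.7152×G_lin + 0.0722×B_lin
Color 1 (155,73,247):
  R=155: 155/255≈0.6078 > 0.04045 → ((0.6078+0.055)/1.055)^2.4 ≈ 0.32778
  G=73: 73/255≈0.2863 > 0.04045 → ((0.2863+0.055)/1.055)^2.4 ≈ 0.06663
  B=247: 247/255≈0.9686 > 0.04045 → ((0.9686+0.055)/1.055)^2.4 ≈ 0.93011
  L1 = 0.2126×0.32778 + 0.7152×0.06663 + 0.0722×0.93011 ≈ 0.18449
Color 2 (60,131,176):
  R=60: 60/255≈0.2353 > 0.04045 → ((0.2353+0.055)/1.055)^2.4 ≈ 0.04519
  G=131: 131/255≈0.5137 > 0.04045 → ((0.5137+0.055)/1.055)^2.4 ≈ 0.22697
  B=176: 176/255≈0.6902 > 0.04045 → ((0.6902+0.055)/1.055)^2.4 ≈ 0.43415
  L2 = 0.2126×0.04519 + 0.7152×0.22697 + 0.0722×0.43415 ≈ 0.20328
Lighter = 0.20328, Darker = 0.18449
Ratio = (L_lighter + 0.05) / (L_darker + 0.05)
Ratio = (0.20328 + 0.05) / (0.18449 + 0.05) = 0.25328 / 0.23449 ≈ 1.0801
Ratio ≈ 1.08:1


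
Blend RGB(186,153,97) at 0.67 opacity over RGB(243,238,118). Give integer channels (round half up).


C = α×F + (1-α)×B, with 1-α = 0.33
R: 0.67×186 + 0.33×243 = 124.62 + 80.19 = 204.81 → 205
G: 0.67×153 + 0.33×238 = 102.51 + 78.54 = 181.05 → 181
B: 0.67×97 + 0.33×118 = 64.99 + 38.94 = 103.93 → 104
= RGB(205, 181, 104)


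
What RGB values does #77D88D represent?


77 → 119 (R)
D8 → 216 (G)
8D → 141 (B)
= RGB(119, 216, 141)


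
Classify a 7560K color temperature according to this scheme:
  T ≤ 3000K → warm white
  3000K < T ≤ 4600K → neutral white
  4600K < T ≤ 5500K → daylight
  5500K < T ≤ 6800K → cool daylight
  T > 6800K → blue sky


Temperature: 7560K
7560K > 6800K → blue sky
Classification: blue sky


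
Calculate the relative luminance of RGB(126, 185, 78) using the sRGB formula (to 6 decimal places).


Linearize each channel (sRGB transfer function): c = v/255; c_lin = c/12.92 if c ≤ 0.04045, else ((c+0.055)/1.055)^2.4
  R: 126/255 ≈ 0.494118 > 0.04045 → ((0.494118+0.055)/1.055)^2.4 ≈ 0.208637
  G: 185/255 ≈ 0.725490 > 0.04045 → ((0.725490+0.055)/1.055)^2.4 ≈ 0.485150
  B: 78/255 ≈ 0.305882 > 0.04045 → ((0.305882+0.055)/1.055)^2.4 ≈ 0.076185
R_lin = 0.208637, G_lin = 0.485150, B_lin = 0.076185
L = 0.2126×R + 0.7152×G + 0.0722×B
L = 0.2126×0.208637 + 0.7152×0.485150 + 0.0722×0.076185
L ≈ 0.396836


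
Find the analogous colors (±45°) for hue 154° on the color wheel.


Base hue: 154°
Left analog: (154 - 45) mod 360 = 109°
Right analog: (154 + 45) mod 360 = 199°
Analogous hues = 109° and 199°


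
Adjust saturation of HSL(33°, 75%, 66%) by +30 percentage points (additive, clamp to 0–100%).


Original S = 75%
Adjustment = +30 percentage points
New S = 75 + (30) = 105
Clamp to [0, 100] → 100
= HSL(33°, 100%, 66%)


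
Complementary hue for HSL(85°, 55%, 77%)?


Complement = opposite side of color wheel = hue + 180°
H' = (85 + 180) mod 360 = 265°
S and L unchanged.
= HSL(265°, 55%, 77%)


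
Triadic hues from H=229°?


Triadic: equally spaced at 120° intervals
H1 = 229°
H2 = (229 + 120) mod 360 = 349°
H3 = (229 + 240) mod 360 = 109°
Triadic = 229°, 349°, 109°


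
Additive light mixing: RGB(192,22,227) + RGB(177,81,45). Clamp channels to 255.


Additive: each channel = min(255, C₁+C₂)
R: 192+177 = 369 → 255
G: 22+81 = 103 → 103
B: 227+45 = 272 → 255
= RGB(255, 103, 255)


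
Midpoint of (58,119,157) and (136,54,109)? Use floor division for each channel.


Midpoint: each channel = ⌊(C₁+C₂)/2⌋
R: ⌊(58+136)/2⌋ = 97
G: ⌊(119+54)/2⌋ = 86
B: ⌊(157+109)/2⌋ = 133
= RGB(97, 86, 133)


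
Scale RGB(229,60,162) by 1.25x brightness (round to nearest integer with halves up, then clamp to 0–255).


Multiply each channel by 1.25, round half up, clamp to [0, 255]
R: 229×1.25 = 286.25 → round → 286 → clamp → 255
G: 60×1.25 = 75
B: 162×1.25 = 202.5 → round → 203
= RGB(255, 75, 203)


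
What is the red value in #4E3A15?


Color: #4E3A15
R = 4E = 78
G = 3A = 58
B = 15 = 21
Red = 78


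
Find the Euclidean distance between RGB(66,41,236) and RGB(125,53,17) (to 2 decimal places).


d = √[(R₁-R₂)² + (G₁-G₂)² + (B₁-B₂)²]
d = √[(66-125)² + (41-53)² + (236-17)²]
d = √[3481 + 144 + 47961]
d = √51586
d ≈ 227.13


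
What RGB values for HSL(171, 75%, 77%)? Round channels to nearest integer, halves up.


H=171°, S=0.75, L=0.77
C = (1-|2L-1|)×S = (1-|0.54|)×0.75 = 0.345
H' = H/60 = 171/60 ≈ 2.8500; X = C×(1-|H' mod 2 - 1|) = 0.29325
m = L - C/2 = 0.77 - 0.1725 = 0.5975
Sector ⌊H'⌋ = 2 → (R',G',B') = (0.0, 0.345, 0.29325)
RGB = ((R'+m)×255, (G'+m)×255, (B'+m)×255) = (152.3625, 240.3375, 227.14125)
Round half up → RGB(152, 240, 227)


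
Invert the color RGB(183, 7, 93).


Invert: (255-R, 255-G, 255-B)
R: 255-183 = 72
G: 255-7 = 248
B: 255-93 = 162
= RGB(72, 248, 162)


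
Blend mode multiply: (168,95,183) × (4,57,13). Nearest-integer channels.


Multiply: C = A×B/255, rounded to nearest integer
R: 168×4/255 = 672/255 ≈ 2.635 → 3
G: 95×57/255 = 5415/255 ≈ 21.235 → 21
B: 183×13/255 = 2379/255 ≈ 9.329 → 9
= RGB(3, 21, 9)


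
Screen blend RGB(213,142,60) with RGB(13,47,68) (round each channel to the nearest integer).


Screen: C = 255 - (255-A)×(255-B)/255, rounded to nearest integer
R: 255 - (255-213)×(255-13)/255 = 255 - 10164/255 ≈ 255 - 39.859 = 215.141 → 215
G: 255 - (255-142)×(255-47)/255 = 255 - 23504/255 ≈ 255 - 92.173 = 162.827 → 163
B: 255 - (255-60)×(255-68)/255 = 255 - 36465/255 ≈ 255 - 143.000 = 112.000 → 112
= RGB(215, 163, 112)


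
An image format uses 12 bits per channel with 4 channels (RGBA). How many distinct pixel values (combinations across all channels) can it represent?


Total bits = 12 bits/channel × 4 channels = 48 bits
Distinct pixel values = 2^48
= 281,474,976,710,656 pixel values


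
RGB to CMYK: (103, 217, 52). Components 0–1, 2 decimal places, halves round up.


R'=103/255≈0.4039, G'=217/255≈0.8510, B'=52/255≈0.2039
K = 1 - max(R',G',B') = 1 - 217/255 = 38/255 = 0.14901… → 0.15
(1-R'-K)/(1-K) simplifies to (max-R)/max with max = 217:
C = (217-103)/217 = 114/217 = 0.52534… → 0.53
M = (217-217)/217 = 0/217 = 0 → 0.00
Y = (217-52)/217 = 165/217 = 0.76036… → 0.76
= CMYK(0.53, 0.00, 0.76, 0.15)


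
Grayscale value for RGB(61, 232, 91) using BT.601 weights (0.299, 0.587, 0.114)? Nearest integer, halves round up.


Gray = 0.299×R + 0.587×G + 0.114×B
Gray = 0.299×61 + 0.587×232 + 0.114×91
Gray = 18.239 + 136.184 + 10.374
Gray = 164.797 → round half up → 165
Gray = 165


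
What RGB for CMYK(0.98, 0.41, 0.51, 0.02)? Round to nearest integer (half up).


R = 255 × (1-C) × (1-K) = 255 × 0.02 × 0.98 = 4.998 → 5
G = 255 × (1-M) × (1-K) = 255 × 0.59 × 0.98 = 147.441 → 147
B = 255 × (1-Y) × (1-K) = 255 × 0.49 × 0.98 = 122.451 → 122
= RGB(5, 147, 122)


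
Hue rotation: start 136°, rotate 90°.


New hue = (H + rotation) mod 360
New hue = (136 + 90) mod 360
= 226 mod 360
= 226°


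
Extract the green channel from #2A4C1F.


Color: #2A4C1F
R = 2A = 42
G = 4C = 76
B = 1F = 31
Green = 76


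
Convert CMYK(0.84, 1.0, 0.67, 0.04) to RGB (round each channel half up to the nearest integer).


R = 255 × (1-C) × (1-K) = 255 × 0.16 × 0.96 = 39.168 → 39
G = 255 × (1-M) × (1-K) = 255 × 0.00 × 0.96 = 0
B = 255 × (1-Y) × (1-K) = 255 × 0.33 × 0.96 = 80.784 → 81
= RGB(39, 0, 81)


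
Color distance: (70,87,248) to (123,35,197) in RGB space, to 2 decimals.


d = √[(R₁-R₂)² + (G₁-G₂)² + (B₁-B₂)²]
d = √[(70-123)² + (87-35)² + (248-197)²]
d = √[2809 + 2704 + 2601]
d = √8114
d ≈ 90.08


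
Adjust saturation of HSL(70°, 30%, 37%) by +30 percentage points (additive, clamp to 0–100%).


Original S = 30%
Adjustment = +30 percentage points
New S = 30 + (30) = 60
Clamp to [0, 100] → 60
= HSL(70°, 60%, 37%)


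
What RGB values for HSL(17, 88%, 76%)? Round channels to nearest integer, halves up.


H=17°, S=0.88, L=0.76
C = (1-|2L-1|)×S = (1-|0.52|)×0.88 = 0.4224
H' = H/60 = 17/60 ≈ 0.2833; X = C×(1-|H' mod 2 - 1|) = 0.11968
m = L - C/2 = 0.76 - 0.2112 = 0.5488
Sector ⌊H'⌋ = 0 → (R',G',B') = (0.4224, 0.11968, 0.0)
RGB = ((R'+m)×255, (G'+m)×255, (B'+m)×255) = (247.656, 170.4624, 139.944)
Round half up → RGB(248, 170, 140)


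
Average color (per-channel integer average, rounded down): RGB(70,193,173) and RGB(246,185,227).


Midpoint: each channel = ⌊(C₁+C₂)/2⌋
R: ⌊(70+246)/2⌋ = 158
G: ⌊(193+185)/2⌋ = 189
B: ⌊(173+227)/2⌋ = 200
= RGB(158, 189, 200)
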